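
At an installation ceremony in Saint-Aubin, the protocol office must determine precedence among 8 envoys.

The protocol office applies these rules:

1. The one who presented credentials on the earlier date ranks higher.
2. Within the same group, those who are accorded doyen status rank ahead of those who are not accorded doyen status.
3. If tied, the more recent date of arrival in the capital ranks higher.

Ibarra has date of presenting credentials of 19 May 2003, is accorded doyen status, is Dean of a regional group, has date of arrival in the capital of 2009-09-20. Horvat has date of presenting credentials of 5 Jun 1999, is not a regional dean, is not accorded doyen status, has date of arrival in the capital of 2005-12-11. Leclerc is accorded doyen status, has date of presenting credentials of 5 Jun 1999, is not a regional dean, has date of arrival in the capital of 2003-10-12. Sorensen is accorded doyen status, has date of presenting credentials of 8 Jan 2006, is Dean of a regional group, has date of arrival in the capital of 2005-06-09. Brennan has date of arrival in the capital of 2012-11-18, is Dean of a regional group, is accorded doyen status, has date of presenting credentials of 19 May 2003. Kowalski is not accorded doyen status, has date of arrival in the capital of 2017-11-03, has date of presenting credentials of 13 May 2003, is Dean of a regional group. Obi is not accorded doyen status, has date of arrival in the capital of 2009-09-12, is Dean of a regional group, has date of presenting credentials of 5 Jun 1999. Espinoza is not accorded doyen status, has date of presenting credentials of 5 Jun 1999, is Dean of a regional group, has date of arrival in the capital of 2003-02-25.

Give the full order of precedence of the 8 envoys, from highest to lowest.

By date of presenting credentials (earlier first): Leclerc, Obi, Horvat and Espinoza (each 5 Jun 1999); then Kowalski (13 May 2003); then Brennan and Ibarra (both 19 May 2003); then Sorensen (8 Jan 2006).
Among Leclerc, Obi, Horvat and Espinoza, accorded doyen status before not accorded doyen status: Leclerc (accorded doyen status) before Obi, Horvat and Espinoza (not accorded doyen status).
Among Obi, Horvat and Espinoza, by date of arrival in the capital (later first): Obi (2009-09-12) before Horvat (2005-12-11) before Espinoza (2003-02-25).
Brennan and Ibarra are each accorded doyen status, so the next rule applies.
Among Brennan and Ibarra, by date of arrival in the capital (later first): Brennan (2012-11-18) before Ibarra (2009-09-20).
Full order: Leclerc, Obi, Horvat, Espinoza, Kowalski, Brennan, Ibarra, Sorensen.

Leclerc, Obi, Horvat, Espinoza, Kowalski, Brennan, Ibarra, Sorensen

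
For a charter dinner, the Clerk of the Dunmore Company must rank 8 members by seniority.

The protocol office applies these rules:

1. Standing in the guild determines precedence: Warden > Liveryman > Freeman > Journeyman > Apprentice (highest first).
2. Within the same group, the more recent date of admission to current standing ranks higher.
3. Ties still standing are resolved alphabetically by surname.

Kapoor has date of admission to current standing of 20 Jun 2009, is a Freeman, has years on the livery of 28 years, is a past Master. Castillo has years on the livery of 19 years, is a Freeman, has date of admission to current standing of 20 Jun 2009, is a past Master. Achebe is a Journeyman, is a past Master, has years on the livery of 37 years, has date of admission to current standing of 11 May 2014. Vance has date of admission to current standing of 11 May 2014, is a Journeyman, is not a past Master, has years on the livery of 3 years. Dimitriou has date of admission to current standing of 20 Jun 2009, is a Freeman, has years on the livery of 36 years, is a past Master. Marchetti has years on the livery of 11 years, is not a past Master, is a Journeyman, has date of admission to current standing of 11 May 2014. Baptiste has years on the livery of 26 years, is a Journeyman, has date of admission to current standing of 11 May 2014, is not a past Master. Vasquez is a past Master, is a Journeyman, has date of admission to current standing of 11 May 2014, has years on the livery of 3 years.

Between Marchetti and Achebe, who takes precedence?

By standing in the guild: Castillo, Dimitriou and Kapoor (Freeman); then Achebe, Baptiste, Marchetti, Vance and Vasquez (Journeyman).
Castillo, Dimitriou and Kapoor all have date of admission to current standing 20 Jun 2009, so the next rule applies.
Among Castillo, Dimitriou and Kapoor, alphabetically by surname: Castillo before Dimitriou before Kapoor.
Achebe, Baptiste, Marchetti, Vance and Vasquez all have date of admission to current standing 11 May 2014, so the next rule applies.
Among Achebe, Baptiste, Marchetti, Vance and Vasquez, alphabetically by surname: Achebe before Baptiste before Marchetti before Vance before Vasquez.
So Achebe takes precedence.

Achebe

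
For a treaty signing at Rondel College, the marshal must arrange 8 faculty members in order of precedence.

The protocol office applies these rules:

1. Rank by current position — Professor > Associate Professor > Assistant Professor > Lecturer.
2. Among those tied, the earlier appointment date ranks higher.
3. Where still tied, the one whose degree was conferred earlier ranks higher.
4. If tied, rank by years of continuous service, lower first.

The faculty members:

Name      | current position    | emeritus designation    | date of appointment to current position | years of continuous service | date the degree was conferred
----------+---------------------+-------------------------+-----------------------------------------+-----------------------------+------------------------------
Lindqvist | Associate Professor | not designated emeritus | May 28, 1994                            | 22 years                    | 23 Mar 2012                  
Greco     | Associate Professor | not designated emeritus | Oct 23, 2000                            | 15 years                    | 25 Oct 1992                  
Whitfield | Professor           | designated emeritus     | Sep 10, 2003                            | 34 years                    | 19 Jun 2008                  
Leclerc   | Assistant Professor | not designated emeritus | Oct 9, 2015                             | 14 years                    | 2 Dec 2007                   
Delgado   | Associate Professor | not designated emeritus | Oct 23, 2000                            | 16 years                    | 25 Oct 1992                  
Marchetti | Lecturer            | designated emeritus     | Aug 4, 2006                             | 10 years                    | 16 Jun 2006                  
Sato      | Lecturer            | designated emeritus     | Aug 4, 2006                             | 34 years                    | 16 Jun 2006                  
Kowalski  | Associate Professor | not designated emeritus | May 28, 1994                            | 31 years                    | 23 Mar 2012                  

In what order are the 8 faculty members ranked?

By current position: Whitfield (Professor); then Lindqvist, Kowalski, Greco and Delgado (Associate Professor); then Leclerc (Assistant Professor); then Marchetti and Sato (Lecturer).
Among Lindqvist, Kowalski, Greco and Delgado, by date of appointment to current position (earlier first): Lindqvist and Kowalski (May 28, 1994) before Greco and Delgado (Oct 23, 2000).
Lindqvist and Kowalski both have date the degree was conferred 23 Mar 2012, so the next rule applies.
Among Lindqvist and Kowalski, by years of continuous service (lower first): Lindqvist (22 years) before Kowalski (31 years).
Greco and Delgado both have date the degree was conferred 25 Oct 1992, so the next rule applies.
Among Greco and Delgado, by years of continuous service (lower first): Greco (15 years) before Delgado (16 years).
Marchetti and Sato both have date of appointment to current position Aug 4, 2006, so the next rule applies.
Marchetti and Sato both have date the degree was conferred 16 Jun 2006, so the next rule applies.
Among Marchetti and Sato, by years of continuous service (lower first): Marchetti (10 years) before Sato (34 years).
Full order: Whitfield, Lindqvist, Kowalski, Greco, Delgado, Leclerc, Marchetti, Sato.

Whitfield, Lindqvist, Kowalski, Greco, Delgado, Leclerc, Marchetti, Sato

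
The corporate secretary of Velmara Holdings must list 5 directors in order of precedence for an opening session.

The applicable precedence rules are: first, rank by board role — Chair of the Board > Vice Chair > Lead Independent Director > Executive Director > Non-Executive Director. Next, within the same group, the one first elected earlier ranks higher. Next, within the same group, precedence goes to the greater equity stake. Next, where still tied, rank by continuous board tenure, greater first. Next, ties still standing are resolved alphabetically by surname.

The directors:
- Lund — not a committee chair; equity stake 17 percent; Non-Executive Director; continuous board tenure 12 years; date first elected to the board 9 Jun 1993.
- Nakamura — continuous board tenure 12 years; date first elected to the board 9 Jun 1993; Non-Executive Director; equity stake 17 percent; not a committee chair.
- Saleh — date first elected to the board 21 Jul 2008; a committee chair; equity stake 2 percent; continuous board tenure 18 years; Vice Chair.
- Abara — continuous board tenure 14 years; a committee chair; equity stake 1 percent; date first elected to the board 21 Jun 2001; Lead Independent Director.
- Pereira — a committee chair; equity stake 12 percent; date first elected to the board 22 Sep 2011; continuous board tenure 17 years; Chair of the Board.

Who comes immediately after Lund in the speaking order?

Nakamura

By board role: Pereira (Chair of the Board); then Saleh (Vice Chair); then Abara (Lead Independent Director); then Lund and Nakamura (Non-Executive Director).
Lund and Nakamura both have date first elected to the board 9 Jun 1993, so the next rule applies.
Lund and Nakamura both have equity stake 17 percent, so the next rule applies.
Lund and Nakamura both have continuous board tenure 12 years, so the next rule applies.
Among Lund and Nakamura, alphabetically by surname: Lund before Nakamura.
Order: Pereira, Saleh, Abara, Lund, Nakamura.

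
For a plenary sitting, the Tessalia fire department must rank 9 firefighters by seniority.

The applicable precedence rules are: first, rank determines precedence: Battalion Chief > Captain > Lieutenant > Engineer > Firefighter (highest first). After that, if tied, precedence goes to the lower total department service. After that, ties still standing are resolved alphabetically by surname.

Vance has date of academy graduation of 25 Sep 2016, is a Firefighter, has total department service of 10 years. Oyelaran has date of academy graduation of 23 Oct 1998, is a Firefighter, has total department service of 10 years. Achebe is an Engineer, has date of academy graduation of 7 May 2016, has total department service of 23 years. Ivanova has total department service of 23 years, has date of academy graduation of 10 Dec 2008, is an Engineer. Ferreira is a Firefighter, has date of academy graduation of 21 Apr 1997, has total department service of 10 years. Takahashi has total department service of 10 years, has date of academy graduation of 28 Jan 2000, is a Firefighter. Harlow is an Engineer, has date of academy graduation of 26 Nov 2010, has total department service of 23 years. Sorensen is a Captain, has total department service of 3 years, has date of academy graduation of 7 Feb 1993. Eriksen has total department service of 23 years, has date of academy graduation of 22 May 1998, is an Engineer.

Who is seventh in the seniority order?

Oyelaran

By rank: Sorensen (Captain); then Achebe, Eriksen, Harlow and Ivanova (Engineer); then Ferreira, Oyelaran, Takahashi and Vance (Firefighter).
Achebe, Eriksen, Harlow and Ivanova all have total department service 23 years, so the next rule applies.
Among Achebe, Eriksen, Harlow and Ivanova, alphabetically by surname: Achebe before Eriksen before Harlow before Ivanova.
Ferreira, Oyelaran, Takahashi and Vance all have total department service 10 years, so the next rule applies.
Among Ferreira, Oyelaran, Takahashi and Vance, alphabetically by surname: Ferreira before Oyelaran before Takahashi before Vance.
Order: Sorensen, Achebe, Eriksen, Harlow, Ivanova, Ferreira, Oyelaran, Takahashi, Vance.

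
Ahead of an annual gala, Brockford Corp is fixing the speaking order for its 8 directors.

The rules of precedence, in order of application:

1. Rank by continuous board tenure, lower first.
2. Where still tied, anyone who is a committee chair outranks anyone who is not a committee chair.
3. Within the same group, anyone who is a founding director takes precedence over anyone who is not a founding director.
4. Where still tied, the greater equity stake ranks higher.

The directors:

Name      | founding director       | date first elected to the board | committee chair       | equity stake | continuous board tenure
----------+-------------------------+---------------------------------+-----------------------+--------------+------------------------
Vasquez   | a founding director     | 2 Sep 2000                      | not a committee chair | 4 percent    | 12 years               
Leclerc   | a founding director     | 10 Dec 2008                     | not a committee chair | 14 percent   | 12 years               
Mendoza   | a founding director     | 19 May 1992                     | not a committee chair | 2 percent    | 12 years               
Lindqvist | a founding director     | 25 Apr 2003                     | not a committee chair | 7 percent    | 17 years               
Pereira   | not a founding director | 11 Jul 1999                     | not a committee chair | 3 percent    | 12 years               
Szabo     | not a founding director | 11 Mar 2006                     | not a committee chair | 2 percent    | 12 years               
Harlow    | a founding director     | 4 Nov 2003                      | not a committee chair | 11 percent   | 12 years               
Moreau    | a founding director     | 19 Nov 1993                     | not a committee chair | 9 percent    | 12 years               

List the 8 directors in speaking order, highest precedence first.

Leclerc, Harlow, Moreau, Vasquez, Mendoza, Pereira, Szabo, Lindqvist

By continuous board tenure (lower first): Leclerc, Harlow, Moreau, Vasquez, Mendoza, Pereira and Szabo (each 12 years); then Lindqvist (17 years).
Leclerc, Harlow, Moreau, Vasquez, Mendoza, Pereira and Szabo are each not a committee chair, so the next rule applies.
Among Leclerc, Harlow, Moreau, Vasquez, Mendoza, Pereira and Szabo, a founding director before not a founding director: Leclerc, Harlow, Moreau, Vasquez and Mendoza (a founding director) before Pereira and Szabo (not a founding director).
Among Leclerc, Harlow, Moreau, Vasquez and Mendoza, by equity stake (higher first): Leclerc (14 percent) before Harlow (11 percent) before Moreau (9 percent) before Vasquez (4 percent) before Mendoza (2 percent).
Among Pereira and Szabo, by equity stake (higher first): Pereira (3 percent) before Szabo (2 percent).
Full order: Leclerc, Harlow, Moreau, Vasquez, Mendoza, Pereira, Szabo, Lindqvist.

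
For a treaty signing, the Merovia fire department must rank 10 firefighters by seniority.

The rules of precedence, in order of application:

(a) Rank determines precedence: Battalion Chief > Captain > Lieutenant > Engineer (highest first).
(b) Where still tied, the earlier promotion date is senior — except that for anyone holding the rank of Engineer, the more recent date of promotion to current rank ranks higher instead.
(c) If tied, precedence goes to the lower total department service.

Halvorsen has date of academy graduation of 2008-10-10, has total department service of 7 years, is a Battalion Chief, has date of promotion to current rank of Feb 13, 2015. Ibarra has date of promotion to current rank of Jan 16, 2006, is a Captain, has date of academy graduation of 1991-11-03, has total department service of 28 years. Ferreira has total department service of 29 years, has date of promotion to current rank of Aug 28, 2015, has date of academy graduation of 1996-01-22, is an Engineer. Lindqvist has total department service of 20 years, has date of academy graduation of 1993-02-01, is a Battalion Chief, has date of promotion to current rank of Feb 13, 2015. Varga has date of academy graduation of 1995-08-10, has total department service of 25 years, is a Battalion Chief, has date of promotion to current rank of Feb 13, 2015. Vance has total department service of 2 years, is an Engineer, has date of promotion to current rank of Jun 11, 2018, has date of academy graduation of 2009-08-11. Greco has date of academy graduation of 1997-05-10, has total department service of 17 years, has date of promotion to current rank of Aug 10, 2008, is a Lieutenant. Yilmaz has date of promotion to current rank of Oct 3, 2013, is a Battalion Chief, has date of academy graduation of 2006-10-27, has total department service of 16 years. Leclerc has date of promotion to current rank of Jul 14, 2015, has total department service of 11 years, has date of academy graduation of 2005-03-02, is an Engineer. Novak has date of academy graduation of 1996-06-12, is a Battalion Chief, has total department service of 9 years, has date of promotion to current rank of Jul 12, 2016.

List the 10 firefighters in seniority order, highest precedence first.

Yilmaz, Halvorsen, Lindqvist, Varga, Novak, Ibarra, Greco, Vance, Ferreira, Leclerc

By rank: Yilmaz, Halvorsen, Lindqvist, Varga and Novak (Battalion Chief); then Ibarra (Captain); then Greco (Lieutenant); then Vance, Ferreira and Leclerc (Engineer).
Among Yilmaz, Halvorsen, Lindqvist, Varga and Novak, by date of promotion to current rank (earlier first): Yilmaz (Oct 3, 2013) before Halvorsen, Lindqvist and Varga (Feb 13, 2015) before Novak (Jul 12, 2016).
Among Halvorsen, Lindqvist and Varga, by total department service (lower first): Halvorsen (7 years) before Lindqvist (20 years) before Varga (25 years).
Among Vance, Ferreira and Leclerc, by date of promotion to current rank (later first) (reversed rule for this group): Vance (Jun 11, 2018) before Ferreira (Aug 28, 2015) before Leclerc (Jul 14, 2015).
Full order: Yilmaz, Halvorsen, Lindqvist, Varga, Novak, Ibarra, Greco, Vance, Ferreira, Leclerc.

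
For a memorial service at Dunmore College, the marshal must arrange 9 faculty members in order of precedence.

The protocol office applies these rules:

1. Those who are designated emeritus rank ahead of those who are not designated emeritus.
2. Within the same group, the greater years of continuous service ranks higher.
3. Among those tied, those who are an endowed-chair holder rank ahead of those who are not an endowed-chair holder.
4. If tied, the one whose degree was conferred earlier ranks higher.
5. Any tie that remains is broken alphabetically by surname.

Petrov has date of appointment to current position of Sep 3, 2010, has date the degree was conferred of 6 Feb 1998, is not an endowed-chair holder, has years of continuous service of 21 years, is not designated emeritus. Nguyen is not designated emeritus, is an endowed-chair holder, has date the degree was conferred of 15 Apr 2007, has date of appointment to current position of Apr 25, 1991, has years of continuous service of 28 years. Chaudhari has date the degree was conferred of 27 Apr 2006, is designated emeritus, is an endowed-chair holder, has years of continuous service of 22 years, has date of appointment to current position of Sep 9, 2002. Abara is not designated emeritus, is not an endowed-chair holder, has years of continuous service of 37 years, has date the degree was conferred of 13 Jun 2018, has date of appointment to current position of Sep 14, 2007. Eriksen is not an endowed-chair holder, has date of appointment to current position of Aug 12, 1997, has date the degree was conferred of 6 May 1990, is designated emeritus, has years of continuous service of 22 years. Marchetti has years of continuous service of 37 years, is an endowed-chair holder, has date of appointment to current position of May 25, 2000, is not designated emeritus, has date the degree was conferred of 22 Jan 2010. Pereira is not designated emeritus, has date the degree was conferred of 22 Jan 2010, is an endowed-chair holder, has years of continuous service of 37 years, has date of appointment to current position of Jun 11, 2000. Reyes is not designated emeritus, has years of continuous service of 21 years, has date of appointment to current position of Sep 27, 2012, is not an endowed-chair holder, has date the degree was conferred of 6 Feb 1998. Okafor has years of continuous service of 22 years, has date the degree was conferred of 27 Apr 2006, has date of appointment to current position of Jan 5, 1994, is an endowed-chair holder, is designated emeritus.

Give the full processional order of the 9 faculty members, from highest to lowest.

By the first rule: Chaudhari, Okafor and Eriksen (each designated emeritus); then Marchetti, Pereira, Abara, Nguyen, Petrov and Reyes (each not designated emeritus).
Chaudhari, Okafor and Eriksen all have years of continuous service 22 years, so the next rule applies.
Among Chaudhari, Okafor and Eriksen, an endowed-chair holder before not an endowed-chair holder: Chaudhari and Okafor (an endowed-chair holder) before Eriksen (not an endowed-chair holder).
Chaudhari and Okafor both have date the degree was conferred 27 Apr 2006, so the next rule applies.
Among Chaudhari and Okafor, alphabetically by surname: Chaudhari before Okafor.
Among Marchetti, Pereira, Abara, Nguyen, Petrov and Reyes, by years of continuous service (higher first): Marchetti, Pereira and Abara (37 years) before Nguyen (28 years) before Petrov and Reyes (21 years).
Among Marchetti, Pereira and Abara, an endowed-chair holder before not an endowed-chair holder: Marchetti and Pereira (an endowed-chair holder) before Abara (not an endowed-chair holder).
Marchetti and Pereira both have date the degree was conferred 22 Jan 2010, so the next rule applies.
Among Marchetti and Pereira, alphabetically by surname: Marchetti before Pereira.
Petrov and Reyes are each not an endowed-chair holder, so the next rule applies.
Petrov and Reyes both have date the degree was conferred 6 Feb 1998, so the next rule applies.
Among Petrov and Reyes, alphabetically by surname: Petrov before Reyes.
Full order: Chaudhari, Okafor, Eriksen, Marchetti, Pereira, Abara, Nguyen, Petrov, Reyes.

Chaudhari, Okafor, Eriksen, Marchetti, Pereira, Abara, Nguyen, Petrov, Reyes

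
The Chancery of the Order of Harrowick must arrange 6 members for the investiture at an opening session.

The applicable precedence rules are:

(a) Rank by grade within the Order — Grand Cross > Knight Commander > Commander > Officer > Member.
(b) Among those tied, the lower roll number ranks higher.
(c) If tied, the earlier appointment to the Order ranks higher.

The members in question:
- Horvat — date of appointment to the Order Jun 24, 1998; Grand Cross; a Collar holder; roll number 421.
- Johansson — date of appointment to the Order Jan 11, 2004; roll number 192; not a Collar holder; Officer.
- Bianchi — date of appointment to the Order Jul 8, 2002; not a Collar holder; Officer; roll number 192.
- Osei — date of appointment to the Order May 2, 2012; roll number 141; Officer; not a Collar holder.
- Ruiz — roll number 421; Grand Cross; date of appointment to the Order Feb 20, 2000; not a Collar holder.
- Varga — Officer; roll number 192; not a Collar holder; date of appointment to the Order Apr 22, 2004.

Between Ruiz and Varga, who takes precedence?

By grade within the Order: Horvat and Ruiz (Grand Cross); then Osei, Bianchi, Johansson and Varga (Officer).
Horvat and Ruiz both have roll number 421, so the next rule applies.
Among Horvat and Ruiz, by date of appointment to the Order (earlier first): Horvat (Jun 24, 1998) before Ruiz (Feb 20, 2000).
Among Osei, Bianchi, Johansson and Varga, by roll number (lower first): Osei (141) before Bianchi, Johansson and Varga (192).
Among Bianchi, Johansson and Varga, by date of appointment to the Order (earlier first): Bianchi (Jul 8, 2002) before Johansson (Jan 11, 2004) before Varga (Apr 22, 2004).
So Ruiz takes precedence.

Ruiz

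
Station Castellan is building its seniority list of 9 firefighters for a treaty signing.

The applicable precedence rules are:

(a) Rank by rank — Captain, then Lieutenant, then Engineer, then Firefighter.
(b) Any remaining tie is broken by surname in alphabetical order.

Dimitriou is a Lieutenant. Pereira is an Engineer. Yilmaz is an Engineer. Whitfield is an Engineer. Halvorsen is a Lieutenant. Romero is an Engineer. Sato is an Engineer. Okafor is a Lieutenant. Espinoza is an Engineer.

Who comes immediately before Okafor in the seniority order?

By rank: Dimitriou, Halvorsen and Okafor (Lieutenant); then Espinoza, Pereira, Romero, Sato, Whitfield and Yilmaz (Engineer).
Among Dimitriou, Halvorsen and Okafor, alphabetically by surname: Dimitriou before Halvorsen before Okafor.
Among Espinoza, Pereira, Romero, Sato, Whitfield and Yilmaz, alphabetically by surname: Espinoza before Pereira before Romero before Sato before Whitfield before Yilmaz.
Order: Dimitriou, Halvorsen, Okafor, Espinoza, Pereira, Romero, Sato, Whitfield, Yilmaz.

Halvorsen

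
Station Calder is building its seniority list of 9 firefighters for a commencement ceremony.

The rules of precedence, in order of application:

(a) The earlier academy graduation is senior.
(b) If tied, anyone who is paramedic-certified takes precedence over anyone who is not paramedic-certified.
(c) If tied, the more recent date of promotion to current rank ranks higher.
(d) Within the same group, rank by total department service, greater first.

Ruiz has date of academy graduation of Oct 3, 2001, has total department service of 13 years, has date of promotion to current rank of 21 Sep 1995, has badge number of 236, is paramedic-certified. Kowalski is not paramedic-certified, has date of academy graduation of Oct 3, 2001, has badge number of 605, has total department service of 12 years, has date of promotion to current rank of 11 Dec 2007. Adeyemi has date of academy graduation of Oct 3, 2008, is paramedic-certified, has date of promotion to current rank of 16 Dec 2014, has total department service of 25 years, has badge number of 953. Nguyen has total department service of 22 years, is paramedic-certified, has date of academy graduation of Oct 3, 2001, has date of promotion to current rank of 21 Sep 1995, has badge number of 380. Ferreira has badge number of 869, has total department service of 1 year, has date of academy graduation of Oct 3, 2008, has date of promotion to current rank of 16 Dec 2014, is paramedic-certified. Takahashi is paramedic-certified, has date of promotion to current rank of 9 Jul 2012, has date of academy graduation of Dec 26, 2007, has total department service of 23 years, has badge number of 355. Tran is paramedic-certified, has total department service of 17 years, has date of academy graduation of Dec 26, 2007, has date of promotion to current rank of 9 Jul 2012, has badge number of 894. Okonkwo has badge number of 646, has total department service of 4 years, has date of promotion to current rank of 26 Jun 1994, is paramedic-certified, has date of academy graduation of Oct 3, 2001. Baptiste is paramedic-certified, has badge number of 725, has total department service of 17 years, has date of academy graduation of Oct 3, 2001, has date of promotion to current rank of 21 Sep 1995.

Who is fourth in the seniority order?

Okonkwo

By date of academy graduation (earlier first): Nguyen, Baptiste, Ruiz, Okonkwo and Kowalski (each Oct 3, 2001); then Takahashi and Tran (both Dec 26, 2007); then Adeyemi and Ferreira (both Oct 3, 2008).
Among Nguyen, Baptiste, Ruiz, Okonkwo and Kowalski, paramedic-certified before not paramedic-certified: Nguyen, Baptiste, Ruiz and Okonkwo (paramedic-certified) before Kowalski (not paramedic-certified).
Among Nguyen, Baptiste, Ruiz and Okonkwo, by date of promotion to current rank (later first): Nguyen, Baptiste and Ruiz (21 Sep 1995) before Okonkwo (26 Jun 1994).
Among Nguyen, Baptiste and Ruiz, by total department service (higher first): Nguyen (22 years) before Baptiste (17 years) before Ruiz (13 years).
Takahashi and Tran are each paramedic-certified, so the next rule applies.
Takahashi and Tran both have date of promotion to current rank 9 Jul 2012, so the next rule applies.
Among Takahashi and Tran, by total department service (higher first): Takahashi (23 years) before Tran (17 years).
Adeyemi and Ferreira are each paramedic-certified, so the next rule applies.
Adeyemi and Ferreira both have date of promotion to current rank 16 Dec 2014, so the next rule applies.
Among Adeyemi and Ferreira, by total department service (higher first): Adeyemi (25 years) before Ferreira (1 year).
Order: Nguyen, Baptiste, Ruiz, Okonkwo, Kowalski, Takahashi, Tran, Adeyemi, Ferreira.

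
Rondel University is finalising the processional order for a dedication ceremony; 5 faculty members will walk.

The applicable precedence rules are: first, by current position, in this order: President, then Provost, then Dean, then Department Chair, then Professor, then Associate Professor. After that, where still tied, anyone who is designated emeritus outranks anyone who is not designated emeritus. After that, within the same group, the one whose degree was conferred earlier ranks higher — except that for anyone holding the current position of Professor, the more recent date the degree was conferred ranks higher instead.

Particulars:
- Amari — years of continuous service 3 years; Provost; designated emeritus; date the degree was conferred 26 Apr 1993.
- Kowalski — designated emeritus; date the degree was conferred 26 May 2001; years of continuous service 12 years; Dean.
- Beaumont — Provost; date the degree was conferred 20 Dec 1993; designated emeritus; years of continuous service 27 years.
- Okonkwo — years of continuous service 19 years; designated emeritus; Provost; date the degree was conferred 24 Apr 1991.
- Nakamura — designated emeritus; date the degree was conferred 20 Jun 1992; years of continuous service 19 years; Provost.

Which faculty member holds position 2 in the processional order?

Nakamura

By current position: Okonkwo, Nakamura, Amari and Beaumont (Provost); then Kowalski (Dean).
Okonkwo, Nakamura, Amari and Beaumont are each designated emeritus, so the next rule applies.
Among Okonkwo, Nakamura, Amari and Beaumont, by date the degree was conferred (earlier first): Okonkwo (24 Apr 1991) before Nakamura (20 Jun 1992) before Amari (26 Apr 1993) before Beaumont (20 Dec 1993).
Order: Okonkwo, Nakamura, Amari, Beaumont, Kowalski.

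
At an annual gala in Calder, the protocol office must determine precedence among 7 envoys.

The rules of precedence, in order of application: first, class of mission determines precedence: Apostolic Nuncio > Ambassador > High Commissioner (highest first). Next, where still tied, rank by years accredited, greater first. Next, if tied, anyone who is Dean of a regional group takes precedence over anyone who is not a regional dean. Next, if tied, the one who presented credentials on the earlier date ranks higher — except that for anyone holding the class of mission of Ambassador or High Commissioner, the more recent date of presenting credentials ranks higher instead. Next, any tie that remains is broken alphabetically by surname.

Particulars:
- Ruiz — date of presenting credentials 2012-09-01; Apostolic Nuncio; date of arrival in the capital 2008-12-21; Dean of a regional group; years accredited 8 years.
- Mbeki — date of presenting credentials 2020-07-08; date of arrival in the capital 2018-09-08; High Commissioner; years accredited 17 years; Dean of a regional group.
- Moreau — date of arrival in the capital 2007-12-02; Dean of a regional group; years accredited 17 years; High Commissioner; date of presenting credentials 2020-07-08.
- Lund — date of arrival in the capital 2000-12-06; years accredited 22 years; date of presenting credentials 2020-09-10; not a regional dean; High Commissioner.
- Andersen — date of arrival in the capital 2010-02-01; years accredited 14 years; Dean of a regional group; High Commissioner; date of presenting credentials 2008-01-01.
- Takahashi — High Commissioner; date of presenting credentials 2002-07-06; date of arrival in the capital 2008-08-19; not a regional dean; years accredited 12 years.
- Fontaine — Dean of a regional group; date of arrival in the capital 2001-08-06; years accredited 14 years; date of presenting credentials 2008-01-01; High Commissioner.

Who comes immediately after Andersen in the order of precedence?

By class of mission: Ruiz (Apostolic Nuncio); then Lund, Mbeki, Moreau, Andersen, Fontaine and Takahashi (High Commissioner).
Among Lund, Mbeki, Moreau, Andersen, Fontaine and Takahashi, by years accredited (higher first): Lund (22 years) before Mbeki and Moreau (17 years) before Andersen and Fontaine (14 years) before Takahashi (12 years).
Mbeki and Moreau are each Dean of a regional group, so the next rule applies.
Mbeki and Moreau both have date of presenting credentials 2020-07-08, so the next rule applies.
Among Mbeki and Moreau, alphabetically by surname: Mbeki before Moreau.
Andersen and Fontaine are each Dean of a regional group, so the next rule applies.
Andersen and Fontaine both have date of presenting credentials 2008-01-01, so the next rule applies.
Among Andersen and Fontaine, alphabetically by surname: Andersen before Fontaine.
Order: Ruiz, Lund, Mbeki, Moreau, Andersen, Fontaine, Takahashi.

Fontaine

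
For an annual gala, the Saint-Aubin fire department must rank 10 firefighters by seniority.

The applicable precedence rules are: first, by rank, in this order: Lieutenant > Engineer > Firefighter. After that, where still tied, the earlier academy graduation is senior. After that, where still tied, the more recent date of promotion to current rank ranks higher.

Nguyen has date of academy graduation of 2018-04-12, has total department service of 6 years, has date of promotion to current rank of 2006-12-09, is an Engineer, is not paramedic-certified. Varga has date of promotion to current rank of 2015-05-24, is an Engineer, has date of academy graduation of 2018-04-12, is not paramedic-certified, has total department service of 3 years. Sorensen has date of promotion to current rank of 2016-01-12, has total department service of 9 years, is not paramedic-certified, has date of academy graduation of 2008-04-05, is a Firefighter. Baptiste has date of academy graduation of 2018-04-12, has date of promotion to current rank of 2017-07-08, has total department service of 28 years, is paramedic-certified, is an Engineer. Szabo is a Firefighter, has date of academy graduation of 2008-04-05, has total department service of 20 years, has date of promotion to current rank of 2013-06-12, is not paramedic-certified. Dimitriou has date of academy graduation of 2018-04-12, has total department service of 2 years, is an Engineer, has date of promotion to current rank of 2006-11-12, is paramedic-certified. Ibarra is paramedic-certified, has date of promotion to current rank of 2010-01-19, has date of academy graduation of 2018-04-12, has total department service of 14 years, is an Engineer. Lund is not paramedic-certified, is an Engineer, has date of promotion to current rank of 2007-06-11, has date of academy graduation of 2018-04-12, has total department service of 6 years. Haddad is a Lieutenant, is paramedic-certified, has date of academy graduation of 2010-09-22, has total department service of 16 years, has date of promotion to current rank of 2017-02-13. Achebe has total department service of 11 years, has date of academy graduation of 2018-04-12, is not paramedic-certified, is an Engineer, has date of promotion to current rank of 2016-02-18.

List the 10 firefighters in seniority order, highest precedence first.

By rank: Haddad (Lieutenant); then Baptiste, Achebe, Varga, Ibarra, Lund, Nguyen and Dimitriou (Engineer); then Sorensen and Szabo (Firefighter).
Baptiste, Achebe, Varga, Ibarra, Lund, Nguyen and Dimitriou all have date of academy graduation 2018-04-12, so the next rule applies.
Among Baptiste, Achebe, Varga, Ibarra, Lund, Nguyen and Dimitriou, by date of promotion to current rank (later first): Baptiste (2017-07-08) before Achebe (2016-02-18) before Varga (2015-05-24) before Ibarra (2010-01-19) before Lund (2007-06-11) before Nguyen (2006-12-09) before Dimitriou (2006-11-12).
Sorensen and Szabo both have date of academy graduation 2008-04-05, so the next rule applies.
Among Sorensen and Szabo, by date of promotion to current rank (later first): Sorensen (2016-01-12) before Szabo (2013-06-12).
Full order: Haddad, Baptiste, Achebe, Varga, Ibarra, Lund, Nguyen, Dimitriou, Sorensen, Szabo.

Haddad, Baptiste, Achebe, Varga, Ibarra, Lund, Nguyen, Dimitriou, Sorensen, Szabo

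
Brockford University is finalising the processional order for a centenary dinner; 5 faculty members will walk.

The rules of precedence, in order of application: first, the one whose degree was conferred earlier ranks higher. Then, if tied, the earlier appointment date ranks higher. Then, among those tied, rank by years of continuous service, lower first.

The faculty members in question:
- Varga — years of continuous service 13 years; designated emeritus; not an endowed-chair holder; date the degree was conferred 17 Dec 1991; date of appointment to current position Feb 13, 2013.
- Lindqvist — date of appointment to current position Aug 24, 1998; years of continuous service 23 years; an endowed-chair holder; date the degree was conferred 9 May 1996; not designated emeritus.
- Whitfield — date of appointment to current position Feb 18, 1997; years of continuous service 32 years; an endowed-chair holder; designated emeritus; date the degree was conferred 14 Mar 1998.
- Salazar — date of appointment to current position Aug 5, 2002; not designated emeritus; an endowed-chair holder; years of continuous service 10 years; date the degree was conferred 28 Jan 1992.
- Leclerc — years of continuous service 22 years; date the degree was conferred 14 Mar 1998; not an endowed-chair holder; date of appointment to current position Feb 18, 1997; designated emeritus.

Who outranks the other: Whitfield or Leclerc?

By date the degree was conferred (earlier first): Varga (17 Dec 1991); then Salazar (28 Jan 1992); then Lindqvist (9 May 1996); then Leclerc and Whitfield (both 14 Mar 1998).
Leclerc and Whitfield both have date of appointment to current position Feb 18, 1997, so the next rule applies.
Among Leclerc and Whitfield, by years of continuous service (lower first): Leclerc (22 years) before Whitfield (32 years).
So Leclerc takes precedence.

Leclerc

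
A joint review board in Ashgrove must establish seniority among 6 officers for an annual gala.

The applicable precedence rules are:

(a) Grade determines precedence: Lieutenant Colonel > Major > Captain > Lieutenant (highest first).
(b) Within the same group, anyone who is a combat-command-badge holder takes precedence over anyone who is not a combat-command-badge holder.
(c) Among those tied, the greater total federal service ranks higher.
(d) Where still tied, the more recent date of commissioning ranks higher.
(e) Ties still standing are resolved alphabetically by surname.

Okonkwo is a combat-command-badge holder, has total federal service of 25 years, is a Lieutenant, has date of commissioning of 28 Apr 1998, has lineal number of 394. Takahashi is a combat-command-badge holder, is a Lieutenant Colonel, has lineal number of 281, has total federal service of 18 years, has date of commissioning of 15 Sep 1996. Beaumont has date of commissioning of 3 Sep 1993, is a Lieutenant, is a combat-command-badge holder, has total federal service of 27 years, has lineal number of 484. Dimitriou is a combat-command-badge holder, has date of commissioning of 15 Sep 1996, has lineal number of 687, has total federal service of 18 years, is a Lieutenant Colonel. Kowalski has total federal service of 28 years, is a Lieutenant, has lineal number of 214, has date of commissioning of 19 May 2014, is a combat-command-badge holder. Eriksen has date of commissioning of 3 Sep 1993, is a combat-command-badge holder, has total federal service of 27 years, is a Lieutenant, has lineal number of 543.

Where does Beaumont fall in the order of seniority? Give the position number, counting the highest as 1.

By grade: Dimitriou and Takahashi (Lieutenant Colonel); then Kowalski, Beaumont, Eriksen and Okonkwo (Lieutenant).
Dimitriou and Takahashi are each a combat-command-badge holder, so the next rule applies.
Dimitriou and Takahashi both have total federal service 18 years, so the next rule applies.
Dimitriou and Takahashi both have date of commissioning 15 Sep 1996, so the next rule applies.
Among Dimitriou and Takahashi, alphabetically by surname: Dimitriou before Takahashi.
Kowalski, Beaumont, Eriksen and Okonkwo are each a combat-command-badge holder, so the next rule applies.
Among Kowalski, Beaumont, Eriksen and Okonkwo, by total federal service (higher first): Kowalski (28 years) before Beaumont and Eriksen (27 years) before Okonkwo (25 years).
Beaumont and Eriksen both have date of commissioning 3 Sep 1993, so the next rule applies.
Among Beaumont and Eriksen, alphabetically by surname: Beaumont before Eriksen.
Order: Dimitriou, Takahashi, Kowalski, Beaumont, Eriksen, Okonkwo. So position 4.

4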